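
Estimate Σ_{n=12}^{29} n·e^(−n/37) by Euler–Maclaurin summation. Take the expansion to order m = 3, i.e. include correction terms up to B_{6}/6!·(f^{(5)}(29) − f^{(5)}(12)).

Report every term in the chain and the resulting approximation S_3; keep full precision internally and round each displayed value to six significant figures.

S_3 ≈ 206.555

The integral term ∫_12^29 x·e^(−x/37) dx = 195.628.
Boundary: ½(f(12) + f(29)) = ½(8.67619 + 13.2436) = 10.9599.
So far: 206.588.
k=1: B_{2}/(2)! × [f^{(1)}(29) − f^{(1)}(12)] = 1/12 × (0.0987405 − 0.488524) = -0.0324820.
Partial sum through k=1: 206.555.
k=2: B_{4}/(4)! × [f^{(3)}(29) − f^{(3)}(12)] = −1/720 × (0.000739291 − 0.00141312) = 9.35867e-07.
Partial sum through k=2: 206.555.
k=3: B_{6}/(6)! × [f^{(5)}(29) − f^{(5)}(12)] = 1/30240 × (1.02736e-06 − 1.80379e-06) = -2.56755e-11.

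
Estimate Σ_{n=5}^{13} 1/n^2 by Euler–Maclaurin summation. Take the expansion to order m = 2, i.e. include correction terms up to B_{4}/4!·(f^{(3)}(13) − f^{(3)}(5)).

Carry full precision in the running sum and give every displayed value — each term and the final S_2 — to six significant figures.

S_2 ≈ 0.147282

Integral: ∫_5^13 1/x^2 dx = 0.123077.
Endpoint term: (f(5) + f(13))/2 = (0.0400000 + 0.00591716)/2 = 0.0229586.
Integral + boundary = 0.146036.
k=1: B_{2}/(2)! × [f^{(1)}(13) − f^{(1)}(5)] = 1/12 × (-0.000910332 − (-0.0160000)) = 0.00125747.
Running total after k=1: 0.147293.
k=2: B_{4}/(4)! × [f^{(3)}(13) − f^{(3)}(5)] = −1/720 × (-6.46390e-05 − (-0.00768000)) = -1.05769e-05.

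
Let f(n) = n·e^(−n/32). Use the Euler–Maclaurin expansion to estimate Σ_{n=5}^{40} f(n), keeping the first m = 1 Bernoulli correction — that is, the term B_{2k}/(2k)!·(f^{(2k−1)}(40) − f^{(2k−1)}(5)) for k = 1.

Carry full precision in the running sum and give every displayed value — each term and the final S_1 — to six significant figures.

S_1 ≈ 360.424

∫_5^40 x·e^(−x/32) dx evaluates to 352.622.
Endpoint term: (f(5) + f(40))/2 = (4.27673 + 11.4602)/2 = 7.86846.
Integral + boundary = 360.490.
Correction k=1: B_{2}/2! · (f^{(1)}(40) − f^{(1)}(5)) = 1/12 · (-0.0716262 − 0.721698) = -0.0661103.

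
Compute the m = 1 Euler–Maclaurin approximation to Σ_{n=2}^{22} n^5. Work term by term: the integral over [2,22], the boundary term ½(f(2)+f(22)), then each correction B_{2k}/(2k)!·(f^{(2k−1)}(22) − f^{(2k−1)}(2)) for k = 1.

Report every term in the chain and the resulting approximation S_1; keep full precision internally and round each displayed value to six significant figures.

The integral term ∫_2^22 x^5 dx = 1.88966e+07.
Boundary: ½(f(2) + f(22)) = ½(32.0000 + 5.15363e+06) = 2.57683e+06.
Running total after boundary: 2.14735e+07.
Correction k=1: B_{2}/2! · (f^{(1)}(22) − f^{(1)}(2)) = 1/12 · (1.17128e+06 − 80.0000) = 97600.0.

S_1 ≈ 2.15711e+07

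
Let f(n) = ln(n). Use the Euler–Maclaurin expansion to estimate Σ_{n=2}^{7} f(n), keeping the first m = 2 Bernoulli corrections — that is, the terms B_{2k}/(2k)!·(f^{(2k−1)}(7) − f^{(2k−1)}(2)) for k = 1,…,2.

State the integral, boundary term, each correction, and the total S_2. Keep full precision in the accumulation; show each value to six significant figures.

S_2 ≈ 8.52518

∫_2^7 ln(x) dx evaluates to 7.23508.
Endpoint term: (f(2) + f(7))/2 = (0.693147 + 1.94591)/2 = 1.31953.
Running total after boundary: 8.55461.
k=1: B_{2}/(2)! × [f^{(1)}(7) − f^{(1)}(2)] = 1/12 × (0.142857 − 0.500000) = -0.0297619.
Running total after k=1: 8.52484.
k=2: B_{4}/(4)! × [f^{(3)}(7) − f^{(3)}(2)] = −1/720 × (0.00583090 − 0.250000) = 0.000339124.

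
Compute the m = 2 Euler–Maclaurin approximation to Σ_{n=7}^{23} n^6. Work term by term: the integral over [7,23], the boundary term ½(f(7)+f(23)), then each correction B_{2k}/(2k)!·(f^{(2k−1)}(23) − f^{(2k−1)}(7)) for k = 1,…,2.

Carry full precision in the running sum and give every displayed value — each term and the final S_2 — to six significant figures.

S_2 ≈ 5.63571e+08

The integral term ∫_7^23 x^6 dx = 4.86286e+08.
Endpoint term: (f(7) + f(23))/2 = (117649 + 1.48036e+08)/2 = 7.40768e+07.
Integral + boundary = 5.60363e+08.
k=1: B_{2}/(2)! × [f^{(1)}(23) − f^{(1)}(7)] = 1/12 × (3.86181e+07 − 100842) = 3.20977e+06.
Running total after k=1: 5.63573e+08.
k=2: B_{4}/(4)! × [f^{(3)}(23) − f^{(3)}(7)] = −1/720 × (1.46004e+06 − 41160.0) = -1970.67.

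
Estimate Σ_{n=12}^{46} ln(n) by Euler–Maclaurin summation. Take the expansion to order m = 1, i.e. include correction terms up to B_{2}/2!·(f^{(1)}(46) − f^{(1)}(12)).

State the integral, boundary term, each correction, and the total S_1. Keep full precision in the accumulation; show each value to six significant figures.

S_1 ≈ 115.450

∫_12^46 ln(x) dx evaluates to 112.299.
Endpoint term: (f(12) + f(46))/2 = (2.48491 + 3.82864)/2 = 3.15677.
Running total after boundary: 115.455.
k=1: B_{2}/(2)! × [f^{(1)}(46) − f^{(1)}(12)] = 1/12 × (0.0217391 − 0.0833333) = -0.00513285.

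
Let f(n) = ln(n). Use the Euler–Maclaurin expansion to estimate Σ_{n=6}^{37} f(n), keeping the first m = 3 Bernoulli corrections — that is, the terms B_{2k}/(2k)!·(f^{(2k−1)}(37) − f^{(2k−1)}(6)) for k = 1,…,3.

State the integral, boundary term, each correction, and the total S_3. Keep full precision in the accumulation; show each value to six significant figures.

S_3 ≈ 94.5431

Integral: ∫_6^37 ln(x) dx = 91.8534.
Boundary: ½(f(6) + f(37)) = ½(1.79176 + 3.61092) = 2.70134.
So far: 94.5547.
Correction k=1: B_{2}/2! · (f^{(1)}(37) − f^{(1)}(6)) = 1/12 · (0.0270270 − 0.166667) = -0.0116366.
After k=1: 94.5431.
Correction k=2: B_{4}/4! · (f^{(3)}(37) − f^{(3)}(6)) = −1/720 · (3.94843e-05 − 0.00925926) = 1.28052e-05.
After k=2: 94.5431.
Correction k=3: B_{6}/6! · (f^{(5)}(37) − f^{(5)}(6)) = 1/30240 · (3.46101e-07 − 0.00308642) = -1.02053e-07.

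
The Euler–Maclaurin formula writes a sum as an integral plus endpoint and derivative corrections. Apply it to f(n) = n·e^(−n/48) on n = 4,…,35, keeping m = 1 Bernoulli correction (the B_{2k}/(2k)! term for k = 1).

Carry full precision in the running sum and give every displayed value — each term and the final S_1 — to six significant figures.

S_1 ≈ 385.126

Integral: ∫_4^35 x·e^(−x/48) dx = 374.905.
½[f(4) + f(35)] = ½[3.68018 + 16.8809] = 10.2805.
Integral + boundary = 385.185.
k=1: B_{2}/(2)! × [f^{(1)}(35) − f^{(1)}(4)] = 1/12 × (0.130626 − 0.843374) = -0.0593957.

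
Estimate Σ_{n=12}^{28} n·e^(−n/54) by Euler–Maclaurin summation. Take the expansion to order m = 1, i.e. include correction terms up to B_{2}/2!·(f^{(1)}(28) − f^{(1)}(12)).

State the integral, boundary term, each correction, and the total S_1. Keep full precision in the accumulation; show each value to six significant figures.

S_1 ≈ 230.500

Integral: ∫_12^28 x·e^(−x/54) dx = 217.388.
Boundary: ½(f(12) + f(28)) = ½(9.60885 + 16.6713) = 13.1401.
So far: 230.528.
Correction k=1: B_{2}/2! · (f^{(1)}(28) − f^{(1)}(12)) = 1/12 · (0.286675 − 0.622796) = -0.0280101.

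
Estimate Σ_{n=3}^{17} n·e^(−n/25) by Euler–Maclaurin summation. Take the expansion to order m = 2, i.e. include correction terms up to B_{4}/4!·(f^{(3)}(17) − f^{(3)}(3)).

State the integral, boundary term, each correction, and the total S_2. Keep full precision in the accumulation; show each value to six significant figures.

S_2 ≈ 94.4816

The integral term ∫_3^17 x·e^(−x/25) dx = 88.8965.
Boundary: ½(f(3) + f(17)) = ½(2.66076 + 8.61249) = 5.63663.
So far: 94.5331.
Order-1 term: 1/12 · (0.162117 − 0.780490) = -0.0515310.
After k=1: 94.4816.
Order-2 term: −1/720 · (0.00188056 − 0.00408693) = 3.06440e-06.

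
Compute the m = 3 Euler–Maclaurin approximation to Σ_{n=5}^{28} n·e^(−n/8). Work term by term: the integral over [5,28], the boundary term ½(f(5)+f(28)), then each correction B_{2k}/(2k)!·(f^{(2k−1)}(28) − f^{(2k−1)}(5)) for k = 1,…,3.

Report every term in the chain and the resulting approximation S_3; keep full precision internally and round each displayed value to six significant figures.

S_3 ≈ 48.7083

∫_5^28 x·e^(−x/8) dx evaluates to 46.9703.
Endpoint term: (f(5) + f(28))/2 = (2.67631 + 0.845527)/2 = 1.76092.
Integral + boundary = 48.7313.
k=1: B_{2}/(2)! × [f^{(1)}(28) − f^{(1)}(5)] = 1/12 × (-0.0754935 − 0.200723) = -0.0230180.
After k=1: 48.7082.
k=2: B_{4}/(4)! × [f^{(3)}(28) − f^{(3)}(5)] = −1/720 × (-0.000235917 − 0.0198632) = 2.79155e-05.
After k=2: 48.7083.
k=3: B_{6}/(6)! × [f^{(5)}(28) − f^{(5)}(5)] = 1/30240 × (1.10586e-05 − 0.000571721) = -1.85404e-08.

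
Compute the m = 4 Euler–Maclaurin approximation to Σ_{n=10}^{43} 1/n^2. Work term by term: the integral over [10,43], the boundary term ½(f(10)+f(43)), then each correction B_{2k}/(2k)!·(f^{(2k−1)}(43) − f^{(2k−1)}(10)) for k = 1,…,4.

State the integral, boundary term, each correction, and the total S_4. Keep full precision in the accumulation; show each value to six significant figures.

Integral: ∫_10^43 1/x^2 dx = 0.0767442.
½[f(10) + f(43)] = ½[0.0100000 + 0.000540833] = 0.00527042.
So far: 0.0820146.
k=1: B_{2}/(2)! × [f^{(1)}(43) − f^{(1)}(10)] = 1/12 × (-2.51550e-05 − (-0.00200000)) = 0.000164570.
Running total after k=1: 0.0821792.
k=2: B_{4}/(4)! × [f^{(3)}(43) − f^{(3)}(10)] = −1/720 × (-1.63256e-07 − (-0.000240000)) = -3.33107e-07.
Running total after k=2: 0.0821788.
k=3: B_{6}/(6)! × [f^{(5)}(43) − f^{(5)}(10)] = 1/30240 × (-2.64883e-09 − (-7.20000e-05)) = 2.38086e-09.
Running total after k=3: 0.0821788.
k=4: B_{8}/(8)! × [f^{(7)}(43) − f^{(7)}(10)] = −1/1209600 × (-8.02240e-11 − (-4.03200e-05)) = -3.33333e-11.

S_4 ≈ 0.0821788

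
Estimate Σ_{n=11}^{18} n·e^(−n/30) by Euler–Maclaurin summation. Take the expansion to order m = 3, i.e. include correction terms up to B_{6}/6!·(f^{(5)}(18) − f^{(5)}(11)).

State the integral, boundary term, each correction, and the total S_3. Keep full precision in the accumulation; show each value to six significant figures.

S_3 ≈ 70.8840

The integral term ∫_11^18 x·e^(−x/30) dx = 62.1512.
Boundary: ½(f(11) + f(18)) = ½(7.62345 + 9.87861) = 8.75103.
Running total after boundary: 70.9022.
k=1: B_{2}/(2)! × [f^{(1)}(18) − f^{(1)}(11)] = 1/12 × (0.219525 − 0.438926) = -0.0182834.
Partial sum through k=1: 70.8840.
k=2: B_{4}/(4)! × [f^{(3)}(18) − f^{(3)}(11)] = −1/720 × (0.00146350 − 0.00202779) = 7.83733e-07.
Partial sum through k=2: 70.8840.
k=3: B_{6}/(6)! × [f^{(5)}(18) − f^{(5)}(11)] = 1/30240 × (2.98120e-06 − 3.96431e-06) = -3.25102e-11.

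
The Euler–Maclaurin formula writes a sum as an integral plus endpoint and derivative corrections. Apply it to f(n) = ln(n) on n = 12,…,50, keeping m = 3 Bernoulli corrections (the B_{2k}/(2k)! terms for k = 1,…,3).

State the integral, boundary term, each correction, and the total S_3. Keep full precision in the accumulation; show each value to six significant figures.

Integral: ∫_12^50 ln(x) dx = 127.782.
Boundary: ½(f(12) + f(50)) = ½(2.48491 + 3.91202) = 3.19846.
Integral + boundary = 130.981.
k=1: B_{2}/(2)! × [f^{(1)}(50) − f^{(1)}(12)] = 1/12 × (0.0200000 − 0.0833333) = -0.00527778.
After k=1: 130.975.
k=2: B_{4}/(4)! × [f^{(3)}(50) − f^{(3)}(12)] = −1/720 × (1.60000e-05 − 0.00115741) = 1.58529e-06.
After k=2: 130.975.
k=3: B_{6}/(6)! × [f^{(5)}(50) − f^{(5)}(12)] = 1/30240 × (7.68000e-08 − 9.64506e-05) = -3.18696e-09.

S_3 ≈ 130.975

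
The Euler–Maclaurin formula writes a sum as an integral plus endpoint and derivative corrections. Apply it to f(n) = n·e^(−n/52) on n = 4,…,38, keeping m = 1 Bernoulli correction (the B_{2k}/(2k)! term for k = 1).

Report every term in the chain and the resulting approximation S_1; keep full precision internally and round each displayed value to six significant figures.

The integral term ∫_4^38 x·e^(−x/52) dx = 442.799.
Endpoint term: (f(4) + f(38))/2 = (3.70384 + 18.2985)/2 = 11.0012.
So far: 453.800.
Order-1 term: 1/12 · (0.129645 − 0.854733) = -0.0604240.

S_1 ≈ 453.740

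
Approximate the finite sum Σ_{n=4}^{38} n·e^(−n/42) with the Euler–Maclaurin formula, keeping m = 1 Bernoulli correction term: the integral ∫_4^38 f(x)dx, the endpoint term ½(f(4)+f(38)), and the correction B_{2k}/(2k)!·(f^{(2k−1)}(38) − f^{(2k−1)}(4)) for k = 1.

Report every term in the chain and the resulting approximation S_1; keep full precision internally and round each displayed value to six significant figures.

Integral: ∫_4^38 x·e^(−x/42) dx = 396.906.
Boundary: ½(f(4) + f(38)) = ½(3.63663 + 15.3763) = 9.50644.
So far: 406.412.
k=1: B_{2}/(2)! × [f^{(1)}(38) − f^{(1)}(4)] = 1/12 × (0.0385370 − 0.822570) = -0.0653361.

S_1 ≈ 406.347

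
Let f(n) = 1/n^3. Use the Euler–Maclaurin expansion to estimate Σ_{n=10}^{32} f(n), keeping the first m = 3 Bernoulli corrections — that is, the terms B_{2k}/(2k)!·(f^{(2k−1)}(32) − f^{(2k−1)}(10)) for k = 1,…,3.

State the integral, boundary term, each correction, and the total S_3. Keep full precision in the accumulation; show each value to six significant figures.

S_3 ≈ 0.00505166

The integral term ∫_10^32 1/x^3 dx = 0.00451172.
Endpoint term: (f(10) + f(32))/2 = (0.00100000 + 3.05176e-05)/2 = 0.000515259.
Running total after boundary: 0.00502698.
Correction k=1: B_{2}/2! · (f^{(1)}(32) − f^{(1)}(10)) = 1/12 · (-2.86102e-06 − (-0.000300000)) = 2.47616e-05.
After k=1: 0.00505174.
Correction k=2: B_{4}/4! · (f^{(3)}(32) − f^{(3)}(10)) = −1/720 · (-5.58794e-08 − (-6.00000e-05)) = -8.32557e-08.
After k=2: 0.00505166.
Correction k=3: B_{6}/6! · (f^{(5)}(32) − f^{(5)}(10)) = 1/30240 · (-2.29193e-09 − (-2.52000e-05)) = 8.33258e-10.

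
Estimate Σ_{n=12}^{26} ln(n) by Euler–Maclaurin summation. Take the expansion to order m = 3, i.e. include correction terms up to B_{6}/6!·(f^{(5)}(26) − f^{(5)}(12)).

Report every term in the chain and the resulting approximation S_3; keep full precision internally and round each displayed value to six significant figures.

Integral: ∫_12^26 ln(x) dx = 40.8916.
Endpoint term: (f(12) + f(26))/2 = (2.48491 + 3.25810)/2 = 2.87150.
Running total after boundary: 43.7631.
Order-1 term: 1/12 · (0.0384615 − 0.0833333) = -0.00373932.
After k=1: 43.7594.
Order-2 term: −1/720 · (0.000113792 − 0.00115741) = 1.44947e-06.
After k=2: 43.7594.
Order-3 term: 1/30240 · (2.01997e-06 − 9.64506e-05) = -3.12271e-09.

S_3 ≈ 43.7594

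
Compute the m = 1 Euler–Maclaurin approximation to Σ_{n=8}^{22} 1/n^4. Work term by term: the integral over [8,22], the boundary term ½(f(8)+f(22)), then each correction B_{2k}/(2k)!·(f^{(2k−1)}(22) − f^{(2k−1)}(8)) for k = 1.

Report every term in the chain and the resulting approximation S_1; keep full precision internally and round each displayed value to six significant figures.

The integral term ∫_8^22 1/x^4 dx = 0.000619737.
½[f(8) + f(22)] = ½[0.000244141 + 4.26883e-06] = 0.000124205.
So far: 0.000743942.
Correction k=1: B_{2}/2! · (f^{(1)}(22) − f^{(1)}(8)) = 1/12 · (-7.76152e-07 − (-0.000122070)) = 1.01078e-05.

S_1 ≈ 0.000754049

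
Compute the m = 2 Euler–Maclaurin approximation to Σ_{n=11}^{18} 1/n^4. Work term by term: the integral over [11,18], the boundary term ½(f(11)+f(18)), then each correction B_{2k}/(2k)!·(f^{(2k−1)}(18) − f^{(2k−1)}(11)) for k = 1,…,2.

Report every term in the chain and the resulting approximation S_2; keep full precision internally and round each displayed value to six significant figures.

∫_11^18 1/x^4 dx evaluates to 0.000193282.
Boundary: ½(f(11) + f(18)) = ½(6.83013e-05 + 9.52599e-06) = 3.89137e-05.
So far: 0.000232196.
Correction k=1: B_{2}/2! · (f^{(1)}(18) − f^{(1)}(11)) = 1/12 · (-2.11689e-06 − (-2.48369e-05)) = 1.89333e-06.
Running total after k=1: 0.000234089.
Correction k=2: B_{4}/4! · (f^{(3)}(18) − f^{(3)}(11)) = −1/720 · (-1.96008e-07 − (-6.15790e-06)) = -8.28040e-09.

S_2 ≈ 0.000234081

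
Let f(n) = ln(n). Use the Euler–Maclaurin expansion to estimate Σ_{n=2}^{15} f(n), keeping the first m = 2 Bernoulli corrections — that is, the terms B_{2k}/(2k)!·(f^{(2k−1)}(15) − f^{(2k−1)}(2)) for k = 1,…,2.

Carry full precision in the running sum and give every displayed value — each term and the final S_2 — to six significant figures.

Integral: ∫_2^15 ln(x) dx = 26.2345.
Boundary: ½(f(2) + f(15)) = ½(0.693147 + 2.70805) = 1.70060.
Integral + boundary = 27.9351.
k=1: B_{2}/(2)! × [f^{(1)}(15) − f^{(1)}(2)] = 1/12 × (0.0666667 − 0.500000) = -0.0361111.
Partial sum through k=1: 27.8989.
k=2: B_{4}/(4)! × [f^{(3)}(15) − f^{(3)}(2)] = −1/720 × (0.000592593 − 0.250000) = 0.000346399.

S_2 ≈ 27.8993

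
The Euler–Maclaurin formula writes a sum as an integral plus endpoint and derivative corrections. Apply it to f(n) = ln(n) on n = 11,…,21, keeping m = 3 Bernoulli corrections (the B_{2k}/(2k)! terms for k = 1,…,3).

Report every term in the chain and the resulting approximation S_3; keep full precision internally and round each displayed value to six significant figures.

S_3 ≈ 30.2757

Integral: ∫_11^21 ln(x) dx = 27.5581.
Boundary: ½(f(11) + f(21)) = ½(2.39790 + 3.04452) = 2.72121.
Running total after boundary: 30.2793.
k=1: B_{2}/(2)! × [f^{(1)}(21) − f^{(1)}(11)] = 1/12 × (0.0476190 − 0.0909091) = -0.00360750.
Running total after k=1: 30.2757.
k=2: B_{4}/(4)! × [f^{(3)}(21) − f^{(3)}(11)] = −1/720 × (0.000215959 − 0.00150263) = 1.78704e-06.
Running total after k=2: 30.2757.
k=3: B_{6}/(6)! × [f^{(5)}(21) − f^{(5)}(11)] = 1/30240 × (5.87645e-06 − 0.000149021) = -4.73362e-09.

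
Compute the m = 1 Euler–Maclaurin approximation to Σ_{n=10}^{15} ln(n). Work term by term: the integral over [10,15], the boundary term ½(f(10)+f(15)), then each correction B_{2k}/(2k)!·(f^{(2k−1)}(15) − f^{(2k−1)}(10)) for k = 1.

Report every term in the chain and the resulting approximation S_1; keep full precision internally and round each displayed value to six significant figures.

S_1 ≈ 15.0974

∫_10^15 ln(x) dx evaluates to 12.5949.
Boundary: ½(f(10) + f(15)) = ½(2.30259 + 2.70805) = 2.50532.
Running total after boundary: 15.1002.
Order-1 term: 1/12 · (0.0666667 − 0.100000) = -0.00277778.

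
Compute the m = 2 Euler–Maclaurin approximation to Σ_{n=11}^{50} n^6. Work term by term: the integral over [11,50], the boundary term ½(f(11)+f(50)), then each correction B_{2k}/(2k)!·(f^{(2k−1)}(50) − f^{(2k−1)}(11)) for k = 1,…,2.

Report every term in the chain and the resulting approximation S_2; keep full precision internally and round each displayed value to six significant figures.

Integral: ∫_11^50 x^6 dx = 1.11604e+11.
Boundary: ½(f(11) + f(50)) = ½(1.77156e+06 + 1.56250e+10) = 7.81339e+09.
So far: 1.19418e+11.
Correction k=1: B_{2}/2! · (f^{(1)}(50) − f^{(1)}(11)) = 1/12 · (1.87500e+09 − 966306) = 1.56169e+08.
After k=1: 1.19574e+11.
Correction k=2: B_{4}/4! · (f^{(3)}(50) − f^{(3)}(11)) = −1/720 · (1.50000e+07 − 159720) = -20611.5.

S_2 ≈ 1.19574e+11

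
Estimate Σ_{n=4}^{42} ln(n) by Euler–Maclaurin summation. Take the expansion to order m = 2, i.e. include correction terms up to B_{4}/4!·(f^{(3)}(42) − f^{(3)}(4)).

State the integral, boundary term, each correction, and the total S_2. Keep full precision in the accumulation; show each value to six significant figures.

S_2 ≈ 115.980

∫_4^42 ln(x) dx evaluates to 113.437.
Endpoint term: (f(4) + f(42))/2 = (1.38629 + 3.73767)/2 = 2.56198.
Running total after boundary: 115.999.
k=1: B_{2}/(2)! × [f^{(1)}(42) − f^{(1)}(4)] = 1/12 × (0.0238095 − 0.250000) = -0.0188492.
Running total after k=1: 115.980.
k=2: B_{4}/(4)! × [f^{(3)}(42) − f^{(3)}(4)] = −1/720 × (2.69949e-05 − 0.0312500) = 4.33653e-05.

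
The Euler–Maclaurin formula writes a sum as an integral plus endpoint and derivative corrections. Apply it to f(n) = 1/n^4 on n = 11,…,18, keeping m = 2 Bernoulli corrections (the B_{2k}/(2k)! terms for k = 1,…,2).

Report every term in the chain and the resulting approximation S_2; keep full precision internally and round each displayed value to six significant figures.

S_2 ≈ 0.000234081

∫_11^18 1/x^4 dx evaluates to 0.000193282.
Endpoint term: (f(11) + f(18))/2 = (6.83013e-05 + 9.52599e-06)/2 = 3.89137e-05.
Integral + boundary = 0.000232196.
Correction k=1: B_{2}/2! · (f^{(1)}(18) − f^{(1)}(11)) = 1/12 · (-2.11689e-06 − (-2.48369e-05)) = 1.89333e-06.
Partial sum through k=1: 0.000234089.
Correction k=2: B_{4}/4! · (f^{(3)}(18) − f^{(3)}(11)) = −1/720 · (-1.96008e-07 − (-6.15790e-06)) = -8.28040e-09.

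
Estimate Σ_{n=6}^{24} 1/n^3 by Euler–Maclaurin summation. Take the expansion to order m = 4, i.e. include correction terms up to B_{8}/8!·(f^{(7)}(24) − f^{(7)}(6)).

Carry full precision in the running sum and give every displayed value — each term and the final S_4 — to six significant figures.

∫_6^24 1/x^3 dx evaluates to 0.0130208.
½[f(6) + f(24)] = ½[0.00462963 + 7.23380e-05] = 0.00235098.
Running total after boundary: 0.0153718.
Order-1 term: 1/12 · (-9.04225e-06 − (-0.00231481)) = 0.000192148.
Partial sum through k=1: 0.0155640.
Order-2 term: −1/720 · (-3.13967e-07 − (-0.00128601)) = -1.78569e-06.
Partial sum through k=2: 0.0155622.
Order-3 term: 1/30240 · (-2.28934e-08 − (-0.00150034)) = 4.96138e-08.
Partial sum through k=3: 0.0155622.
Order-4 term: −1/1209600 · (-2.86168e-09 − (-0.00300069)) = -2.48072e-09.

S_4 ≈ 0.0155622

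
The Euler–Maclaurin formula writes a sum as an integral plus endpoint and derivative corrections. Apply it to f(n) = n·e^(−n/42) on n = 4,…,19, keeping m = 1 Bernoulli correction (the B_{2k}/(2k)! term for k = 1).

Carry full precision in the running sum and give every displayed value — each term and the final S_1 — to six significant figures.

S_1 ≈ 134.594

∫_4^19 x·e^(−x/42) dx evaluates to 126.772.
½[f(4) + f(19)] = ½[3.63663 + 12.0861] = 7.86137.
Integral + boundary = 134.633.
Correction k=1: B_{2}/2! · (f^{(1)}(19) − f^{(1)}(4)) = 1/12 · (0.348347 − 0.822570) = -0.0395186.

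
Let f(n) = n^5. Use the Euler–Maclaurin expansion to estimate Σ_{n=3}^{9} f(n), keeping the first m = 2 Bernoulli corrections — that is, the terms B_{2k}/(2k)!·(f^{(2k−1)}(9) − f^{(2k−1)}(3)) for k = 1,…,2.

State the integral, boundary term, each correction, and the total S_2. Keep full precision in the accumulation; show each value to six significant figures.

S_2 ≈ 120792

Integral: ∫_3^9 x^5 dx = 88452.0.
½[f(3) + f(9)] = ½[243.000 + 59049.0] = 29646.0.
So far: 118098.
k=1: B_{2}/(2)! × [f^{(1)}(9) − f^{(1)}(3)] = 1/12 × (32805.0 − 405.000) = 2700.00.
Partial sum through k=1: 120798.
k=2: B_{4}/(4)! × [f^{(3)}(9) − f^{(3)}(3)] = −1/720 × (4860.00 − 540.000) = -6.00000.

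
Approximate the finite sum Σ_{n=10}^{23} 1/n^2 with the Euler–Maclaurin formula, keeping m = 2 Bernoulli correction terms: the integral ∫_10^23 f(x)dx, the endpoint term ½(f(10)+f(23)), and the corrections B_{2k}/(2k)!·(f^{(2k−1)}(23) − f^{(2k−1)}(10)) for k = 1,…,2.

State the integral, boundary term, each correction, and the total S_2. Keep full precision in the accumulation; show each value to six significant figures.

S_2 ≈ 0.0626196

The integral term ∫_10^23 1/x^2 dx = 0.0565217.
Boundary: ½(f(10) + f(23)) = ½(0.0100000 + 0.00189036) = 0.00594518.
Integral + boundary = 0.0624669.
k=1: B_{2}/(2)! × [f^{(1)}(23) − f^{(1)}(10)] = 1/12 × (-0.000164379 − (-0.00200000)) = 0.000152968.
Partial sum through k=1: 0.0626199.
k=2: B_{4}/(4)! × [f^{(3)}(23) − f^{(3)}(10)] = −1/720 × (-3.72883e-06 − (-0.000240000)) = -3.28154e-07.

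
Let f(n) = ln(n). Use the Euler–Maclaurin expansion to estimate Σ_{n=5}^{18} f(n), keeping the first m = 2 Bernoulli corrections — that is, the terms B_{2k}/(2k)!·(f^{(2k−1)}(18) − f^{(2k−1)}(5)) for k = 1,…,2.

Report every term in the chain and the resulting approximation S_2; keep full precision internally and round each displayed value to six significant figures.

S_2 ≈ 33.2174

Integral: ∫_5^18 ln(x) dx = 30.9795.
Endpoint term: (f(5) + f(18))/2 = (1.60944 + 2.89037)/2 = 2.24990.
Running total after boundary: 33.2294.
Order-1 term: 1/12 · (0.0555556 − 0.200000) = -0.0120370.
After k=1: 33.2174.
Order-2 term: −1/720 · (0.000342936 − 0.0160000) = 2.17459e-05.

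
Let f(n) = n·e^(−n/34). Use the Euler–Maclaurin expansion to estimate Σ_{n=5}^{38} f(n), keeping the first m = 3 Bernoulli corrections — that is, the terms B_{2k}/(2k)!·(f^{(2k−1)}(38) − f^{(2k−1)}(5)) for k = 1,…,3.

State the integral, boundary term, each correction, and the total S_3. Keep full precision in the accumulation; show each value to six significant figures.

∫_5^38 x·e^(−x/34) dx evaluates to 344.046.
½[f(5) + f(38)] = ½[4.31622 + 12.4278] = 8.37203.
Running total after boundary: 352.418.
k=1: B_{2}/(2)! × [f^{(1)}(38) − f^{(1)}(5)] = 1/12 × (-0.0384763 − 0.736296) = -0.0645643.
Partial sum through k=1: 352.353.
k=2: B_{4}/(4)! × [f^{(3)}(38) − f^{(3)}(5)] = −1/720 × (0.000532544 − 0.00213043) = 2.21929e-06.
Partial sum through k=2: 352.353.
k=3: B_{6}/(6)! × [f^{(5)}(38) − f^{(5)}(5)] = 1/30240 × (9.50148e-07 − 3.13489e-06) = -7.22468e-11.

S_3 ≈ 352.353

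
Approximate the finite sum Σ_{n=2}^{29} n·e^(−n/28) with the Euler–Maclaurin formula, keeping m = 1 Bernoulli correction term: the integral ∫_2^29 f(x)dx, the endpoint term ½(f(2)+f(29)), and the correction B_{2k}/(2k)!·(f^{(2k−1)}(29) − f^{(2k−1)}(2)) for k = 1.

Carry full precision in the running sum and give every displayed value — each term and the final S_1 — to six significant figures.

Integral: ∫_2^29 x·e^(−x/28) dx = 215.556.
Endpoint term: (f(2) + f(29))/2 = (1.86213 + 10.2942)/2 = 6.07817.
Running total after boundary: 221.634.
k=1: B_{2}/(2)! × [f^{(1)}(29) − f^{(1)}(2)] = 1/12 × (-0.0126776 − 0.864558) = -0.0731030.

S_1 ≈ 221.561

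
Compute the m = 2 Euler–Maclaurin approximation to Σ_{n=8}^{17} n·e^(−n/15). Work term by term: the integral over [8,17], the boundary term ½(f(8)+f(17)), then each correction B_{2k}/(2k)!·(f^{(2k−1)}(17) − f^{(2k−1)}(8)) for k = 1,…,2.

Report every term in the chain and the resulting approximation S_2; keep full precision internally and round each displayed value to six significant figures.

Integral: ∫_8^17 x·e^(−x/15) dx = 47.8530.
Endpoint term: (f(8) + f(17))/2 = (4.69317 + 5.47329)/2 = 5.08323.
Integral + boundary = 52.9362.
Order-1 term: 1/12 · (-0.0429278 − 0.273768) = -0.0263913.
Partial sum through k=1: 52.9098.
Order-2 term: −1/720 · (0.00267106 − 0.00643138) = 5.22267e-06.

S_2 ≈ 52.9098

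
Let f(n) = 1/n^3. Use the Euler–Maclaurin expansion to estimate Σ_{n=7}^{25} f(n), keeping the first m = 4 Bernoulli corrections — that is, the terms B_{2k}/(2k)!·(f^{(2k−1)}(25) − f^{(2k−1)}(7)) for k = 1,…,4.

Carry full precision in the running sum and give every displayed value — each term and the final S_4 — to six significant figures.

S_4 ≈ 0.0109966

Integral: ∫_7^25 1/x^3 dx = 0.00940408.
Endpoint term: (f(7) + f(25))/2 = (0.00291545 + 6.40000e-05)/2 = 0.00148973.
Integral + boundary = 0.0108938.
Order-1 term: 1/12 · (-7.68000e-06 − (-0.00124948)) = 0.000103483.
After k=1: 0.0109973.
Order-2 term: −1/720 · (-2.45760e-07 − (-0.000509992)) = -7.07980e-07.
After k=2: 0.0109966.
Order-3 term: 1/30240 · (-1.65151e-08 − (-0.000437136)) = 1.44550e-08.
After k=3: 0.0109966.
Order-4 term: −1/1209600 · (-1.90254e-09 − (-0.000642322)) = -5.31018e-10.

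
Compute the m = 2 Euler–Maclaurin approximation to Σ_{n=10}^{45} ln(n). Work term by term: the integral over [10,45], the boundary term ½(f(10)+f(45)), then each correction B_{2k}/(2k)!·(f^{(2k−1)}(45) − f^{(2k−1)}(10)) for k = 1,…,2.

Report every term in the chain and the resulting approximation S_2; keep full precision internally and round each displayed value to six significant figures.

∫_10^45 ln(x) dx evaluates to 113.274.
Boundary: ½(f(10) + f(45)) = ½(2.30259 + 3.80666) = 3.05462.
Running total after boundary: 116.329.
Correction k=1: B_{2}/2! · (f^{(1)}(45) − f^{(1)}(10)) = 1/12 · (0.0222222 − 0.100000) = -0.00648148.
After k=1: 116.322.
Correction k=2: B_{4}/4! · (f^{(3)}(45) − f^{(3)}(10)) = −1/720 · (2.19479e-05 − 0.00200000) = 2.74729e-06.

S_2 ≈ 116.322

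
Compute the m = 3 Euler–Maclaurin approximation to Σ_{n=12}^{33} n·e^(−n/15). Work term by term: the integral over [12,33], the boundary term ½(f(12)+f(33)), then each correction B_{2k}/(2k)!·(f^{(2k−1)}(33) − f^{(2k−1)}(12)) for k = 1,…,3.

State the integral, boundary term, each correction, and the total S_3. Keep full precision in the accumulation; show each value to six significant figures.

S_3 ≈ 106.706

Integral: ∫_12^33 x·e^(−x/15) dx = 102.200.
Boundary: ½(f(12) + f(33)) = ½(5.39195 + 3.65650) = 4.52423.
So far: 106.724.
Correction k=1: B_{2}/2! · (f^{(1)}(33) − f^{(1)}(12)) = 1/12 · (-0.132964 − 0.0898658) = -0.0185691.
Running total after k=1: 106.706.
Correction k=2: B_{4}/4! · (f^{(3)}(33) − f^{(3)}(12)) = −1/720 · (0.000393967 − 0.00439344) = 5.55482e-06.
Running total after k=2: 106.706.
Correction k=3: B_{6}/6! · (f^{(5)}(33) − f^{(5)}(12)) = 1/30240 · (6.12837e-06 − 3.72777e-05) = -1.03007e-09.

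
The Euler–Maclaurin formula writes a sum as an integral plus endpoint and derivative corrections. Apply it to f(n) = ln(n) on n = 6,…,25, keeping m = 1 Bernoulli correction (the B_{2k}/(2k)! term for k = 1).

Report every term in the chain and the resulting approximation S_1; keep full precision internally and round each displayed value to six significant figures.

S_1 ≈ 53.2161

The integral term ∫_6^25 ln(x) dx = 50.7213.
Endpoint term: (f(6) + f(25))/2 = (1.79176 + 3.21888)/2 = 2.50532.
Running total after boundary: 53.2267.
Correction k=1: B_{2}/2! · (f^{(1)}(25) − f^{(1)}(6)) = 1/12 · (0.0400000 − 0.166667) = -0.0105556.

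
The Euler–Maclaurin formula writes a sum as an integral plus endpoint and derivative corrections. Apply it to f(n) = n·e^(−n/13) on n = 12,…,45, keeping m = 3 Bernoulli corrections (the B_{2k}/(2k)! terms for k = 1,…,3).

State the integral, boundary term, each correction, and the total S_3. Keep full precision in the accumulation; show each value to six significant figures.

∫_12^45 x·e^(−x/13) dx evaluates to 105.459.
½[f(12) + f(45)] = ½[4.76754 + 1.41217] = 3.08985.
Running total after boundary: 108.549.
k=1: B_{2}/(2)! × [f^{(1)}(45) − f^{(1)}(12)] = 1/12 × (-0.0772466 − 0.0305611) = -0.00898398.
Partial sum through k=1: 108.540.
k=2: B_{4}/(4)! × [f^{(3)}(45) − f^{(3)}(12)] = −1/720 × (-8.57026e-05 − 0.00488255) = 6.90035e-06.
Partial sum through k=2: 108.540.
k=3: B_{6}/(6)! × [f^{(5)}(45) − f^{(5)}(12)] = 1/30240 × (1.69039e-06 − 5.67116e-05) = -1.81948e-09.

S_3 ≈ 108.540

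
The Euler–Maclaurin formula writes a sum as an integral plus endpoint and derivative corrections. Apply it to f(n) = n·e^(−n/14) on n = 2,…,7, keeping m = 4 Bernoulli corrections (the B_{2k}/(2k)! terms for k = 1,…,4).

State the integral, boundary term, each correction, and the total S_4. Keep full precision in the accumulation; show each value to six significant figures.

Integral: ∫_2^7 x·e^(−x/14) dx = 15.8606.
Endpoint term: (f(2) + f(7))/2 = (1.73376 + 4.24571)/2 = 2.98974.
Running total after boundary: 18.8504.
Order-1 term: 1/12 · (0.303265 − 0.743038) = -0.0366477.
Running total after k=1: 18.8137.
Order-2 term: −1/720 · (0.00773636 − 0.0126367) = 6.80603e-06.
Running total after k=2: 18.8137.
Order-3 term: 1/30240 · (7.10482e-05 − 0.000109604) = -1.27500e-09.
Running total after k=3: 18.8137.
Order-4 term: −1/1209600 · (5.23598e-07 − 7.89465e-07) = 2.19798e-13.

S_4 ≈ 18.8137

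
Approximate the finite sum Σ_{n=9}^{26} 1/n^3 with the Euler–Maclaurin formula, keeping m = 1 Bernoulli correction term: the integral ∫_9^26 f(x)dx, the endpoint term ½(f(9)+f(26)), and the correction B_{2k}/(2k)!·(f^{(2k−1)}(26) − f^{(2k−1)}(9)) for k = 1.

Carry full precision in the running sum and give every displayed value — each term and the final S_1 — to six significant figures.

S_1 ≈ 0.00618507

The integral term ∫_9^26 1/x^3 dx = 0.00543319.
Boundary: ½(f(9) + f(26)) = ½(0.00137174 + 5.68958e-05) = 0.000714319.
Integral + boundary = 0.00614751.
Order-1 term: 1/12 · (-6.56490e-06 − (-0.000457247)) = 3.75569e-05.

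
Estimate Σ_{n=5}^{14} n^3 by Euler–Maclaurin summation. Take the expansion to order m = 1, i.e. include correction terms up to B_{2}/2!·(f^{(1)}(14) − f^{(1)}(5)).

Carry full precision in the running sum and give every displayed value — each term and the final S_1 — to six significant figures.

The integral term ∫_5^14 x^3 dx = 9447.75.
Boundary: ½(f(5) + f(14)) = ½(125.000 + 2744.00) = 1434.50.
So far: 10882.2.
Correction k=1: B_{2}/2! · (f^{(1)}(14) − f^{(1)}(5)) = 1/12 · (588.000 − 75.0000) = 42.7500.

S_1 ≈ 10925.0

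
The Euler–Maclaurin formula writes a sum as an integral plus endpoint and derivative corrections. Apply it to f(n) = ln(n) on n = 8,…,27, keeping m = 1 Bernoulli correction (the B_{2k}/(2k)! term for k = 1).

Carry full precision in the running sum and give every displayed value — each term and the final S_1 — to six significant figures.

S_1 ≈ 56.0324

The integral term ∫_8^27 ln(x) dx = 53.3521.
Boundary: ½(f(8) + f(27)) = ½(2.07944 + 3.29584) = 2.68764.
Integral + boundary = 56.0397.
Correction k=1: B_{2}/2! · (f^{(1)}(27) − f^{(1)}(8)) = 1/12 · (0.0370370 − 0.125000) = -0.00733025.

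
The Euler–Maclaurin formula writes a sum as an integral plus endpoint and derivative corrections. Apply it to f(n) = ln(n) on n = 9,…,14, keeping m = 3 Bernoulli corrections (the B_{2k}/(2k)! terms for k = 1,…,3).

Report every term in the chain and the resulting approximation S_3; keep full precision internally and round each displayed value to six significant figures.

S_3 ≈ 14.5866

Integral: ∫_9^14 ln(x) dx = 12.1718.
Endpoint term: (f(9) + f(14))/2 = (2.19722 + 2.63906)/2 = 2.41814.
Running total after boundary: 14.5899.
Order-1 term: 1/12 · (0.0714286 − 0.111111) = -0.00330688.
Partial sum through k=1: 14.5866.
Order-2 term: −1/720 · (0.000728863 − 0.00274348) = 2.79809e-06.
Partial sum through k=2: 14.5866.
Order-3 term: 1/30240 · (4.46243e-05 − 0.000406442) = -1.19649e-08.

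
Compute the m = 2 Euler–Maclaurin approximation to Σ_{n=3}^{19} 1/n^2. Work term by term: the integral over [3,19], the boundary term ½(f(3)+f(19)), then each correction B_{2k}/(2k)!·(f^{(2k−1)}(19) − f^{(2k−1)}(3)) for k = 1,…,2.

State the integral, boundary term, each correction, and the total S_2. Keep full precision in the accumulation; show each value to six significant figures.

∫_3^19 1/x^2 dx evaluates to 0.280702.
Boundary: ½(f(3) + f(19)) = ½(0.111111 + 0.00277008) = 0.0569406.
So far: 0.337642.
Order-1 term: 1/12 · (-0.000291588 − (-0.0740741)) = 0.00614854.
Running total after k=1: 0.343791.
Order-2 term: −1/720 · (-9.69267e-06 − (-0.0987654)) = -0.000137161.

S_2 ≈ 0.343654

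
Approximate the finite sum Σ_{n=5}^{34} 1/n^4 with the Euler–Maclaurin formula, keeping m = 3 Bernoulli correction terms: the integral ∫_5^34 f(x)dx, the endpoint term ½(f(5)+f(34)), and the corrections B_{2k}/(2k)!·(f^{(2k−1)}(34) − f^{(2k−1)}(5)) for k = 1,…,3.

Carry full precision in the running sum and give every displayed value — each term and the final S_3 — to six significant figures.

The integral term ∫_5^34 1/x^4 dx = 0.00265819.
½[f(5) + f(34)] = ½[0.00160000 + 7.48315e-07] = 0.000800374.
Running total after boundary: 0.00345856.
k=1: B_{2}/(2)! × [f^{(1)}(34) − f^{(1)}(5)] = 1/12 × (-8.80370e-08 − (-0.00128000)) = 0.000106659.
Partial sum through k=1: 0.00356522.
k=2: B_{4}/(4)! × [f^{(3)}(34) − f^{(3)}(5)] = −1/720 × (-2.28470e-09 − (-0.00153600)) = -2.13333e-06.
Partial sum through k=2: 0.00356309.
k=3: B_{6}/(6)! × [f^{(5)}(34) − f^{(5)}(5)] = 1/30240 × (-1.10677e-10 − (-0.00344064)) = 1.13778e-07.

S_3 ≈ 0.00356320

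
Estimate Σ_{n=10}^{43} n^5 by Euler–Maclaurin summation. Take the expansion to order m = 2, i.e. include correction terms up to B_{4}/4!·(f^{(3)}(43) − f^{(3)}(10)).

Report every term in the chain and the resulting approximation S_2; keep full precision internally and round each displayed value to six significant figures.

S_2 ≈ 1.12837e+09

Integral: ∫_10^43 x^5 dx = 1.05339e+09.
Boundary: ½(f(10) + f(43)) = ½(100000 + 1.47008e+08) = 7.35542e+07.
Integral + boundary = 1.12695e+09.
Correction k=1: B_{2}/2! · (f^{(1)}(43) − f^{(1)}(10)) = 1/12 · (1.70940e+07 − 50000.0) = 1.42033e+06.
Running total after k=1: 1.12837e+09.
Correction k=2: B_{4}/4! · (f^{(3)}(43) − f^{(3)}(10)) = −1/720 · (110940 − 6000.00) = -145.750.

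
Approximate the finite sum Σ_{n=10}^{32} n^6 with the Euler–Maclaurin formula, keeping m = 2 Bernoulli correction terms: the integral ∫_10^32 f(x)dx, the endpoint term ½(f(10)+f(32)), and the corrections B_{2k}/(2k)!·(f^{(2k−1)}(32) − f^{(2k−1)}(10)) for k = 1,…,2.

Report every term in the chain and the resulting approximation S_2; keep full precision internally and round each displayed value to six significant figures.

∫_10^32 x^6 dx evaluates to 4.90711e+09.
Boundary: ½(f(10) + f(32)) = ½(1.00000e+06 + 1.07374e+09) = 5.37371e+08.
Integral + boundary = 5.44448e+09.
k=1: B_{2}/(2)! × [f^{(1)}(32) − f^{(1)}(10)] = 1/12 × (2.01327e+08 − 600000) = 1.67272e+07.
Running total after k=1: 5.46120e+09.
k=2: B_{4}/(4)! × [f^{(3)}(32) − f^{(3)}(10)] = −1/720 × (3.93216e+06 − 120000) = -5294.67.

S_2 ≈ 5.46120e+09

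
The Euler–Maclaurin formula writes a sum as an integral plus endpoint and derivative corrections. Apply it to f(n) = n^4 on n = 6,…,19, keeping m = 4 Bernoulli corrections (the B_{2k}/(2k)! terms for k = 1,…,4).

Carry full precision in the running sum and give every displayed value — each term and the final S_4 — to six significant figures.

∫_6^19 x^4 dx evaluates to 493665.
Boundary: ½(f(6) + f(19)) = ½(1296.00 + 130321) = 65808.5.
Integral + boundary = 559473.
Correction k=1: B_{2}/2! · (f^{(1)}(19) − f^{(1)}(6)) = 1/12 · (27436.0 − 864.000) = 2214.33.
Running total after k=1: 561687.
Correction k=2: B_{4}/4! · (f^{(3)}(19) − f^{(3)}(6)) = −1/720 · (456.000 − 144.000) = -0.433333.
Running total after k=2: 561687.
Correction k=3: B_{6}/6! · (f^{(5)}(19) − f^{(5)}(6)) = 1/30240 · (0.00000 − 0.00000) = 0.00000.
Running total after k=3: 561687.
Correction k=4: B_{8}/8! · (f^{(7)}(19) − f^{(7)}(6)) = −1/1209600 · (0.00000 − 0.00000) = 0.00000.

S_4 ≈ 561687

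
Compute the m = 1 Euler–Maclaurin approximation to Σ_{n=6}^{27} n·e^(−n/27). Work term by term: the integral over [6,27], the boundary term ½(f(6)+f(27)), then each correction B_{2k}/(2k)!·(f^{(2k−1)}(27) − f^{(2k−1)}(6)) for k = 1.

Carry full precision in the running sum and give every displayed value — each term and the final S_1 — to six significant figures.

S_1 ≈ 184.405

Integral: ∫_6^27 x·e^(−x/27) dx = 177.089.
Endpoint term: (f(6) + f(27))/2 = (4.80442 + 9.93274)/2 = 7.36858.
Running total after boundary: 184.457.
Correction k=1: B_{2}/2! · (f^{(1)}(27) − f^{(1)}(6)) = 1/12 · (0.00000 − 0.622796) = -0.0518996.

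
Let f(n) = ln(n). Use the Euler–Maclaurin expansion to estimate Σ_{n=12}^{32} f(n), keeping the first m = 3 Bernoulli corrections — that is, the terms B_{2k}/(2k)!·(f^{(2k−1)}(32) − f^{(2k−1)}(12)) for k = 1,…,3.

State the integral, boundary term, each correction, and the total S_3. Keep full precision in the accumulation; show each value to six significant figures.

Integral: ∫_12^32 ln(x) dx = 61.0847.
Boundary: ½(f(12) + f(32)) = ½(2.48491 + 3.46574) = 2.97532.
Running total after boundary: 64.0600.
k=1: B_{2}/(2)! × [f^{(1)}(32) − f^{(1)}(12)] = 1/12 × (0.0312500 − 0.0833333) = -0.00434028.
After k=1: 64.0557.
k=2: B_{4}/(4)! × [f^{(3)}(32) − f^{(3)}(12)] = −1/720 × (6.10352e-05 − 0.00115741) = 1.52274e-06.
After k=2: 64.0557.
k=3: B_{6}/(6)! × [f^{(5)}(32) − f^{(5)}(12)] = 1/30240 × (7.15256e-07 − 9.64506e-05) = -3.16585e-09.

S_3 ≈ 64.0557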